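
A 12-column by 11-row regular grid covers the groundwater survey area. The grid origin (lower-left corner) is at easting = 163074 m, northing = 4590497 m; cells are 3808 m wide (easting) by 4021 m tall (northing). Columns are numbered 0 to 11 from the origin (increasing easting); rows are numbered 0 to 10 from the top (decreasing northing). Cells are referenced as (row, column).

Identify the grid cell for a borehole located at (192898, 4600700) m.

(8, 7)

Column index: ⌊(192898 − 163074) / 3808⌋ = ⌊7.832⌋ = 7
Row offset from origin: ⌊(4600700 − 4590497) / 4021⌋ = ⌊2.537⌋ = 2 → row 8 (counted from top)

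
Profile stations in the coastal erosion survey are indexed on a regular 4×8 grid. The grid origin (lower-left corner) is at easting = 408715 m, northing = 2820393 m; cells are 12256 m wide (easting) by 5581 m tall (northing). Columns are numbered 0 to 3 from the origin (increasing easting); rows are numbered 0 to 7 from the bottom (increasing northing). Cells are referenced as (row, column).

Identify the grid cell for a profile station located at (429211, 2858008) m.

Column index: ⌊(429211 − 408715) / 12256⌋ = ⌊1.672⌋ = 1
Row offset from origin: ⌊(2858008 − 2820393) / 5581⌋ = ⌊6.740⌋ = 6 → row 6

(6, 1)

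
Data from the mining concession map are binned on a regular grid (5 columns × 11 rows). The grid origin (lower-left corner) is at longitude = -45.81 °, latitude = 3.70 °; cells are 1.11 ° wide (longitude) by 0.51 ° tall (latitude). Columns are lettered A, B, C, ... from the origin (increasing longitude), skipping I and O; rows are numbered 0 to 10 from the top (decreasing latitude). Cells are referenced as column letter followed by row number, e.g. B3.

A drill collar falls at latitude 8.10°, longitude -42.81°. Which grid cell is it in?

C2

Column index: ⌊(-42.81 − -45.81) / 1.11⌋ = ⌊2.703⌋ = 2 → column C
Row offset from origin: ⌊(8.10 − 3.70) / 0.51⌋ = ⌊8.627⌋ = 8 → row 2 (counted from top)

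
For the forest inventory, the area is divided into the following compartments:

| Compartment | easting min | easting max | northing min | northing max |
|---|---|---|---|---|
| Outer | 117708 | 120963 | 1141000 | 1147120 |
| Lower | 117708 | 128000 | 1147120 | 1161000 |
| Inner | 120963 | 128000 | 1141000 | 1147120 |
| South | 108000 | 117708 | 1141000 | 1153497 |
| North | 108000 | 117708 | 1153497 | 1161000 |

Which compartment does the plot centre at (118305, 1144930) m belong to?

The point has easting = 118305 and northing = 1144930.
Only Outer satisfies 117708 ≤ easting ≤ 120963 and 1141000 ≤ northing ≤ 1147120.

Outer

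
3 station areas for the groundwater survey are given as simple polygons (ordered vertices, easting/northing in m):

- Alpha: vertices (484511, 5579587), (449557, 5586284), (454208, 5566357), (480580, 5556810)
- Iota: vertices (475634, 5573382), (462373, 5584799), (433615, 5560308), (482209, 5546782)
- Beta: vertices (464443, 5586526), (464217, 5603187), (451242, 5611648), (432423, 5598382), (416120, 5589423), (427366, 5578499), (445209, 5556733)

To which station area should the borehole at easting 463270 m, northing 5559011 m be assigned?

Cast a ray rightward from (463270, 5559011). For each polygon, the edges (by vertex number in listed order) whose endpoints lie on opposite sides of northing = 5559011, where each meets that height, and whether that is right or left of the point:
Alpha: 3–4 at easting≈474500.1 (right), 4–1 at easting≈480959.9 (right) → 2 crossings.
Iota: 3–4 at easting≈438274.6 (left), 4–1 at easting≈479186.2 (right) → 1 crossing.
Beta: 6–7 at easting≈443341.6 (left), 7–1 at easting≈446679.6 (left) → 0 crossings.
Only Iota has an odd count, so the point is inside Iota.

Iota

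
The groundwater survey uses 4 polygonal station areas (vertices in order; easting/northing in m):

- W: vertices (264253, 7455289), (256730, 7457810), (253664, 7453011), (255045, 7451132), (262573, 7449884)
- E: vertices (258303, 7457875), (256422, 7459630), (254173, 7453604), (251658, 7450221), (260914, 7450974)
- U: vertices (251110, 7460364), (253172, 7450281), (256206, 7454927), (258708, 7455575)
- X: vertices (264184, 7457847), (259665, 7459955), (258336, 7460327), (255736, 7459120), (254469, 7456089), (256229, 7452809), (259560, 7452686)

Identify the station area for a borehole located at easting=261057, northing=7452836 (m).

Cast a ray rightward from (261057, 7452836). For each polygon, the edges (by vertex number in listed order) whose endpoints lie on opposite sides of northing = 7452836, where each meets that height, and whether that is right or left of the point:
W: 3–4 at easting≈253792.6 (left), 5–1 at easting≈263490.6 (right) → 1 crossing.
E: 3–4 at easting≈253602.1 (left), 5–1 at easting≈260209.5 (left) → 0 crossings.
U: 1–2 at easting≈252649.5 (left), 2–3 at easting≈254840.5 (left) → 0 crossings.
X: 5–6 at easting≈256214.5 (left), 7–1 at easting≈259694.4 (left) → 0 crossings.
Only W has an odd count, so the point is inside W.

W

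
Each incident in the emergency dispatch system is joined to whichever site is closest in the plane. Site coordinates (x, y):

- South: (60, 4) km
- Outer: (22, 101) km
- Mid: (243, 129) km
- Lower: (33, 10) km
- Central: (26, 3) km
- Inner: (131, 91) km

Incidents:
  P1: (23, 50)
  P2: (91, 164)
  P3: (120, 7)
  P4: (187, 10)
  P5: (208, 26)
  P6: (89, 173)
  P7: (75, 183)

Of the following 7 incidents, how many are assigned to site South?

P1 → Lower
P2 → Inner
P3 → South
P4 → Inner
P5 → Inner
P6 → Inner
P7 → Outer
1 of the 7 goes to South.

1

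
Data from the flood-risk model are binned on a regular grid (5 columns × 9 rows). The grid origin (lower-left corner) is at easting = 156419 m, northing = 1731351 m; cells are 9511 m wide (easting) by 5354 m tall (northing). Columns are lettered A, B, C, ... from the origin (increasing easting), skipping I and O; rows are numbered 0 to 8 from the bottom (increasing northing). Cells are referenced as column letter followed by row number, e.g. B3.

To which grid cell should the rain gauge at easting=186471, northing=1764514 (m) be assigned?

D6

Column index: ⌊(186471 − 156419) / 9511⌋ = ⌊3.160⌋ = 3 → column D
Row offset from origin: ⌊(1764514 − 1731351) / 5354⌋ = ⌊6.194⌋ = 6 → row 6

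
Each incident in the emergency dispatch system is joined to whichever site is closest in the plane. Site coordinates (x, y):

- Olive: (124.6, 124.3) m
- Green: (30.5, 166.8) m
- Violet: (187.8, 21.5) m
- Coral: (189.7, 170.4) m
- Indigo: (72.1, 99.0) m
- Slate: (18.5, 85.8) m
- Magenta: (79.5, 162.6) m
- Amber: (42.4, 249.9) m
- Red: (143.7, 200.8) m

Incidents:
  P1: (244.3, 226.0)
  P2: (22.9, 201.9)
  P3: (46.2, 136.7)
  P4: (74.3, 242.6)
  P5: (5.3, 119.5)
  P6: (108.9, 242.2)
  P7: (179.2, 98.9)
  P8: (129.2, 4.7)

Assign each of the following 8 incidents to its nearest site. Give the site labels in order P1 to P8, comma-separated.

Coral, Green, Green, Amber, Slate, Red, Olive, Violet

P1 → Coral (d²=6072.52)
P2 → Green (d²=1289.77)
P3 → Green (d²=1152.50)
P4 → Amber (d²=1070.90)
P5 → Slate (d²=1309.93)
P6 → Red (d²=2925.00)
P7 → Olive (d²=3626.32)
P8 → Violet (d²=3716.20)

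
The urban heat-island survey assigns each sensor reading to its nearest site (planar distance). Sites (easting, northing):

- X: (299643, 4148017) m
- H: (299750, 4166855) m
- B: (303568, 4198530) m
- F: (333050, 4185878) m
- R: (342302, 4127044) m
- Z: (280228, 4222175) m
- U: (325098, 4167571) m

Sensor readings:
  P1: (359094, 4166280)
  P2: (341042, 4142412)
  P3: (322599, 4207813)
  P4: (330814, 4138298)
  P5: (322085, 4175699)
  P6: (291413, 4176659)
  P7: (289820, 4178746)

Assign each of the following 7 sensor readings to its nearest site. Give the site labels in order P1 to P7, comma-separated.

F, R, B, R, U, H, H

P1 → F (d²=1062371540.00)
P2 → R (d²=237763024.00)
P3 → B (d²=448353050.00)
P4 → R (d²=258626660.00)
P5 → U (d²=75142553.00)
P6 → H (d²=165623985.00)
P7 → H (d²=240000781.00)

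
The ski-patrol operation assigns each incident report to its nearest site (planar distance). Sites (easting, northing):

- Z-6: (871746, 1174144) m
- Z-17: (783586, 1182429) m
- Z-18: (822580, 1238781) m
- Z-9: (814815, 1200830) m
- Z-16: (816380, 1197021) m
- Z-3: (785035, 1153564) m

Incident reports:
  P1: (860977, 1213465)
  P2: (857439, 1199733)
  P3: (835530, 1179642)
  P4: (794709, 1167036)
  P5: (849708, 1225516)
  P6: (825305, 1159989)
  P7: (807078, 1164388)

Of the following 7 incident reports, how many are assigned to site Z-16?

2

P1 → Z-6
P2 → Z-6
P3 → Z-16
P4 → Z-3
P5 → Z-18
P6 → Z-16
P7 → Z-3
2 of the 7 go to Z-16.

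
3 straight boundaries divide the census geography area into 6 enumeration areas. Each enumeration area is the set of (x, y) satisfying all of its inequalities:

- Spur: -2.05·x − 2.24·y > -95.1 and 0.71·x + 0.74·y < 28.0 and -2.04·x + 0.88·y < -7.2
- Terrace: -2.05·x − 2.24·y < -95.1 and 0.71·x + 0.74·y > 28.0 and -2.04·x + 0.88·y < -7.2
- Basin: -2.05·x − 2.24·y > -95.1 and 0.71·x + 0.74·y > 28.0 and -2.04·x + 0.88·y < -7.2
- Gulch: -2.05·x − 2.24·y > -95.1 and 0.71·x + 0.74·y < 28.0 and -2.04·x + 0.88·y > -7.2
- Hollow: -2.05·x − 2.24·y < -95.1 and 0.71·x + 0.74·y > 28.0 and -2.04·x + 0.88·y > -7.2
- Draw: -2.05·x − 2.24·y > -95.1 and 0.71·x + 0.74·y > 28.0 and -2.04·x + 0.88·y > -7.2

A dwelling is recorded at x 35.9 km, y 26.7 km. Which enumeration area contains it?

-2.05·35.9 − 2.24·26.7 = -133.403, which is < -95.1
0.71·35.9 + 0.74·26.7 = 45.247, which is > 28.0
-2.04·35.9 + 0.88·26.7 = -49.740, which is < -7.2
This sign pattern matches Terrace.

Terrace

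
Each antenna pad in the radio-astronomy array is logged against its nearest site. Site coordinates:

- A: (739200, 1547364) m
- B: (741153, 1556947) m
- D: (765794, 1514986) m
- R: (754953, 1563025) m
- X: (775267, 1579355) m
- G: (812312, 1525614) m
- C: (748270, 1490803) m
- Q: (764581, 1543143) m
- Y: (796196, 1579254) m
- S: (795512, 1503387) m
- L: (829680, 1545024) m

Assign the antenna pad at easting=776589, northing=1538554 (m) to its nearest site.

Squared distances to each site:
A: 1475553421.000; B: 1594012545.000; D: 671982649.000; R: 1066946337.000; X: 1666469285.000; G: 1443576329.000; C: 3082123762.000; Q: 165250985.000; Y: 2040924449.000; S: 1594797818.000; L: 2860515181.000.
Minimum at Q.

Q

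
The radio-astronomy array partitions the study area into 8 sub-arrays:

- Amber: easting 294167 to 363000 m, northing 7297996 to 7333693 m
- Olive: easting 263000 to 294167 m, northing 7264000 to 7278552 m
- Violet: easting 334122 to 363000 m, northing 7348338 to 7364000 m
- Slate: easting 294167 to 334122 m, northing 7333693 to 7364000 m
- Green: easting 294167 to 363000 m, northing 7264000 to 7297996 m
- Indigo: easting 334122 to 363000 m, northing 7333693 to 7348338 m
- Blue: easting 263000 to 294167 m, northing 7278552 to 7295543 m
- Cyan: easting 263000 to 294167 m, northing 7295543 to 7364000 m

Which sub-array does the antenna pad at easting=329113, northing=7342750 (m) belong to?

The point has easting = 329113 and northing = 7342750.
Only Slate satisfies 294167 ≤ easting ≤ 334122 and 7333693 ≤ northing ≤ 7364000.

Slate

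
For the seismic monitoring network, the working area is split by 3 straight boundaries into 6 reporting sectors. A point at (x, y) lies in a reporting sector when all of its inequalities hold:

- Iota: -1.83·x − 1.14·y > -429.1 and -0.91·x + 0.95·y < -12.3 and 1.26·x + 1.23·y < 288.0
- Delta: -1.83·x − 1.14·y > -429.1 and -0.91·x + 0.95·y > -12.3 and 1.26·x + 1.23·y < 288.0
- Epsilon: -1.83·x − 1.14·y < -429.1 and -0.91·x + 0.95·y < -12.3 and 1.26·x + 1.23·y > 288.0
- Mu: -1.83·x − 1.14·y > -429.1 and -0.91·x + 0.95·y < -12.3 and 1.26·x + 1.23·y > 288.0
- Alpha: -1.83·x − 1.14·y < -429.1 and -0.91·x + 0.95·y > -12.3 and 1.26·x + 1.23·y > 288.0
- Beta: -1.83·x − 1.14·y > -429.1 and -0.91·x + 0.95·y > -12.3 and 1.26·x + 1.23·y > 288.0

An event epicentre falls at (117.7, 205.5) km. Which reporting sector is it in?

Alpha

-1.83·117.7 − 1.14·205.5 = -449.661, which is < -429.1
-0.91·117.7 + 0.95·205.5 = 88.118, which is > -12.3
1.26·117.7 + 1.23·205.5 = 401.067, which is > 288.0
This sign pattern matches Alpha.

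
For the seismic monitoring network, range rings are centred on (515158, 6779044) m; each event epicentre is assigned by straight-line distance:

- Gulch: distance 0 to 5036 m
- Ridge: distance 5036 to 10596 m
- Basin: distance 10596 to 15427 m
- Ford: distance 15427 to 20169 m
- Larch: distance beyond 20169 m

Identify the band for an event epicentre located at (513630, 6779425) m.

Gulch

Distance = √((513630−515158)² + (6779425−6779044)²) = √(2334784.000 + 145161.000) = 1574.784 m.
0 ≤ 1574.784 < 5036 → Gulch.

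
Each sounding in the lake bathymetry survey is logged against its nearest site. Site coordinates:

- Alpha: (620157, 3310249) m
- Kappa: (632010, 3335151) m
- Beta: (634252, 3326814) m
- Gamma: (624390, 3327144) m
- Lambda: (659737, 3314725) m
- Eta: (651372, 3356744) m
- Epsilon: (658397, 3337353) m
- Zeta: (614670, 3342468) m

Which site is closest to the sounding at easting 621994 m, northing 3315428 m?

Squared distances to each site:
Alpha: 30196610.000; Kappa: 489316985.000; Beta: 279899560.000; Gamma: 143005472.000; Lambda: 1425028258.000; Eta: 2570078740.000; Epsilon: 1805884034.000; Zeta: 784802576.000.
Minimum at Alpha.

Alpha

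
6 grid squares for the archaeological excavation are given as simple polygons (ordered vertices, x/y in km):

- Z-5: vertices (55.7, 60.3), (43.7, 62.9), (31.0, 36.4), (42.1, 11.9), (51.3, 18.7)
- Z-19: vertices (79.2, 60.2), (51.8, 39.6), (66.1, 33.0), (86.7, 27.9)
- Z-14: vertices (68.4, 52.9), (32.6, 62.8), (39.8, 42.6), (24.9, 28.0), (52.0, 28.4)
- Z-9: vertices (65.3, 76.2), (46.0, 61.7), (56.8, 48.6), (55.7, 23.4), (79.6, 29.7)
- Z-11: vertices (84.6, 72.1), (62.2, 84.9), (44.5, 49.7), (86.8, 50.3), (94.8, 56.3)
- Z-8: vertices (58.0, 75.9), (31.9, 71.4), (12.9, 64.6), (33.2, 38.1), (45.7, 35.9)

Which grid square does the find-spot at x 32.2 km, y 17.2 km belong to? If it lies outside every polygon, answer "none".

Cast a ray rightward from (32.2, 17.2). For each polygon, the edges (by vertex number in listed order) whose endpoints lie on opposite sides of y = 17.2, where each meets that height, and whether that is right or left of the point:
Z-5: 3–4 at x≈39.70 (right), 4–5 at x≈49.27 (right) → 2 crossings.
Z-19: no edge straddles that height → 0 crossings.
Z-14: no edge straddles that height → 0 crossings.
Z-9: no edge straddles that height → 0 crossings.
Z-11: no edge straddles that height → 0 crossings.
Z-8: no edge straddles that height → 0 crossings.
All counts are even, so the point lies outside every listed polygon.

none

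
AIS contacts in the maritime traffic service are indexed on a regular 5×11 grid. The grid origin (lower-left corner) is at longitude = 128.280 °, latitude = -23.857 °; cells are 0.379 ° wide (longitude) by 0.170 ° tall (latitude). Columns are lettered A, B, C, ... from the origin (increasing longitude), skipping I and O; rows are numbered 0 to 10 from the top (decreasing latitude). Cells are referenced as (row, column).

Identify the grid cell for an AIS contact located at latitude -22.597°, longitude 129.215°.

Column index: ⌊(129.215 − 128.280) / 0.379⌋ = ⌊2.467⌋ = 2 → column C
Row offset from origin: ⌊(-22.597 − -23.857) / 0.170⌋ = ⌊7.412⌋ = 7 → row 3 (counted from top)

(3, C)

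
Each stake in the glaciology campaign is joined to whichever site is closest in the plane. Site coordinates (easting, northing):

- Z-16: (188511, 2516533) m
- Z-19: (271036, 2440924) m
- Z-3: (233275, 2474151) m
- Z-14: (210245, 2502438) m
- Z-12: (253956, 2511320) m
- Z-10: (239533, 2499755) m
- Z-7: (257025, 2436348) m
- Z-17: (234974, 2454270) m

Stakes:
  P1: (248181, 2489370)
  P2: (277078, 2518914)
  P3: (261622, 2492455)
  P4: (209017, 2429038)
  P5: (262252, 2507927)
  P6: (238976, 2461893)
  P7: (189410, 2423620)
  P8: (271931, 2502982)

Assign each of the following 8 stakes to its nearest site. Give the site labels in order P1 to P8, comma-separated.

Z-10, Z-12, Z-12, Z-17, Z-12, Z-17, Z-17, Z-12

P1 → Z-10 (d²=182636129.00)
P2 → Z-12 (d²=592295720.00)
P3 → Z-12 (d²=414655781.00)
P4 → Z-17 (d²=1310419673.00)
P5 → Z-12 (d²=80336065.00)
P6 → Z-17 (d²=74126133.00)
P7 → Z-17 (d²=3015500596.00)
P8 → Z-12 (d²=392622869.00)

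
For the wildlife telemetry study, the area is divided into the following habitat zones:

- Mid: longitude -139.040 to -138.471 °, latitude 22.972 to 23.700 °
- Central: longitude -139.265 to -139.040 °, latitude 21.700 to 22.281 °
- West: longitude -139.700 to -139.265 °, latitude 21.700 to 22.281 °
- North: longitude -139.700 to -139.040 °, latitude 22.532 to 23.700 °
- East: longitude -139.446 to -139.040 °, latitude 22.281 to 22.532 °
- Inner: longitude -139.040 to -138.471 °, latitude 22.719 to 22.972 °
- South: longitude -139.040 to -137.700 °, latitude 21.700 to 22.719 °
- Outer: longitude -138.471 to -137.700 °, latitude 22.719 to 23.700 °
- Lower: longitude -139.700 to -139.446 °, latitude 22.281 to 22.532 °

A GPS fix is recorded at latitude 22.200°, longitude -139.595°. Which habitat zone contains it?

West

The point has longitude = -139.595 and latitude = 22.200.
Only West satisfies -139.700 ≤ longitude ≤ -139.265 and 21.700 ≤ latitude ≤ 22.281.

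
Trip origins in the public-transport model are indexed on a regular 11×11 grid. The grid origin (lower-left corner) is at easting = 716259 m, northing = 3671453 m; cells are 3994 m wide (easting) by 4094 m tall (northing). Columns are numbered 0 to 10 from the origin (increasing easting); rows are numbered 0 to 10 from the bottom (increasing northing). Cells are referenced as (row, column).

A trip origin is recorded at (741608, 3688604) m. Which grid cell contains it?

Column index: ⌊(741608 − 716259) / 3994⌋ = ⌊6.347⌋ = 6
Row offset from origin: ⌊(3688604 − 3671453) / 4094⌋ = ⌊4.189⌋ = 4 → row 4

(4, 6)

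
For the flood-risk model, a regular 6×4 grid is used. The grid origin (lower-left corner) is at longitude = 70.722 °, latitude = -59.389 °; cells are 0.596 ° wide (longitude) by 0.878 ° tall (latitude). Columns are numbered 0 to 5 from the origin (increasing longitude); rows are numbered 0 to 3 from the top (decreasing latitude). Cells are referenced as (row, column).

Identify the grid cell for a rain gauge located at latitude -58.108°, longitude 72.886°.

(2, 3)

Column index: ⌊(72.886 − 70.722) / 0.596⌋ = ⌊3.631⌋ = 3
Row offset from origin: ⌊(-58.108 − -59.389) / 0.878⌋ = ⌊1.459⌋ = 1 → row 2 (counted from top)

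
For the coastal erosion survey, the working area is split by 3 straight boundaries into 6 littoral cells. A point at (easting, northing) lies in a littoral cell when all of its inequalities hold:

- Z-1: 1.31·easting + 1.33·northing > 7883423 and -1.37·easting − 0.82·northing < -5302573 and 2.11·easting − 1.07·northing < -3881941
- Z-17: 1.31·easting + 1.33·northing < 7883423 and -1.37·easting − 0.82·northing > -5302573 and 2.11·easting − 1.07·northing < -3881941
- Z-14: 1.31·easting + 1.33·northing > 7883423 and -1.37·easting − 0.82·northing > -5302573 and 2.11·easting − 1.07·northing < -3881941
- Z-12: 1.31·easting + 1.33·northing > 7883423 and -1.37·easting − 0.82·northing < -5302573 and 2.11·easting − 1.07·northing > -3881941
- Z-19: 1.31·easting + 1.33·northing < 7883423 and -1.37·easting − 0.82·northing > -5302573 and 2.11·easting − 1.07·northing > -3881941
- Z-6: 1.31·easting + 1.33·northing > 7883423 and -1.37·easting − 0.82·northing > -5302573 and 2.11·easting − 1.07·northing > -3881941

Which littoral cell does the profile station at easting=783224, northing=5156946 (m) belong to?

1.31·783224 + 1.33·5156946 = 7884761.620, which is > 7883423
-1.37·783224 − 0.82·5156946 = -5301712.600, which is > -5302573
2.11·783224 − 1.07·5156946 = -3865329.580, which is > -3881941
This sign pattern matches Z-6.

Z-6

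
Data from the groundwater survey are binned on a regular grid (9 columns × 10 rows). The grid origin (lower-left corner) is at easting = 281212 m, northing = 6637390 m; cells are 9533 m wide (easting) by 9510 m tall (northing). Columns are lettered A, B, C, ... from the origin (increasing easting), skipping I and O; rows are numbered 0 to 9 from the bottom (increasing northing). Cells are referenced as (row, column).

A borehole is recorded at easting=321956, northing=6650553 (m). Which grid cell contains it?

Column index: ⌊(321956 − 281212) / 9533⌋ = ⌊4.274⌋ = 4 → column E
Row offset from origin: ⌊(6650553 − 6637390) / 9510⌋ = ⌊1.384⌋ = 1 → row 1

(1, E)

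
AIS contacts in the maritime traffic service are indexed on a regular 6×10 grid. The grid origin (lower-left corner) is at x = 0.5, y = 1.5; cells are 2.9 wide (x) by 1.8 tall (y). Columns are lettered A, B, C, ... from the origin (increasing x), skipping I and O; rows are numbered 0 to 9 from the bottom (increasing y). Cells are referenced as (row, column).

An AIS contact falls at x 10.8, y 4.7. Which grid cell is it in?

Column index: ⌊(10.8 − 0.5) / 2.9⌋ = ⌊3.552⌋ = 3 → column D
Row offset from origin: ⌊(4.7 − 1.5) / 1.8⌋ = ⌊1.778⌋ = 1 → row 1

(1, D)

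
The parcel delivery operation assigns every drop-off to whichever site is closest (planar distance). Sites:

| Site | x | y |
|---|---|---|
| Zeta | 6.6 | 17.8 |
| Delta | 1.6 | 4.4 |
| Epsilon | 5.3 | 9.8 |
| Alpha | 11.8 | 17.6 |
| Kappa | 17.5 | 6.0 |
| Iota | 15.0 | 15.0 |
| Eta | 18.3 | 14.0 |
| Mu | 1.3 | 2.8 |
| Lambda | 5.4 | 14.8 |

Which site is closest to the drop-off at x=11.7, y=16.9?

Alpha

Squared distances to each site:
Zeta: 26.820; Delta: 258.260; Epsilon: 91.370; Alpha: 0.500; Kappa: 152.450; Iota: 14.500; Eta: 51.970; Mu: 306.970; Lambda: 44.100.
Minimum at Alpha.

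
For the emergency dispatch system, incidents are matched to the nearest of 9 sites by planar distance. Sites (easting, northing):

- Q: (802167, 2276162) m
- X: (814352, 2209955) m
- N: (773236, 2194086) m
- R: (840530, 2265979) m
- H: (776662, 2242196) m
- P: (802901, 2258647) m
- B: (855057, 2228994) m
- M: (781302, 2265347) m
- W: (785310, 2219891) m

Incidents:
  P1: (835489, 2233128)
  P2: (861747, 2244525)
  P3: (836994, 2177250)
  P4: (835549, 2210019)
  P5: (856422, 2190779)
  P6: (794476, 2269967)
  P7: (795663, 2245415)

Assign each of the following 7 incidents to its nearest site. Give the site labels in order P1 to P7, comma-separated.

P1 → B (d²=399996580.00)
P2 → B (d²=285968061.00)
P3 → X (d²=1582277189.00)
P4 → X (d²=449316905.00)
P5 → B (d²=1462249450.00)
P6 → Q (d²=97529506.00)
P7 → P (d²=227474468.00)

B, B, X, X, B, Q, P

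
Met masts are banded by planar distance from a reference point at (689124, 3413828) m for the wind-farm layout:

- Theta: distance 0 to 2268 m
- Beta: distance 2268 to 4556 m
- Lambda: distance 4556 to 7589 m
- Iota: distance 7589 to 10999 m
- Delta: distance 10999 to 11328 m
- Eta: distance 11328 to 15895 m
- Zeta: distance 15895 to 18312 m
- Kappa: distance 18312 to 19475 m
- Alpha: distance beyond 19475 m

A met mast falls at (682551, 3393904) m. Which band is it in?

Alpha

Distance = √((682551−689124)² + (3393904−3413828)²) = √(43204329.000 + 396965776.000) = 20980.231 m.
19475 ≤ 20980.231 < ∞ → Alpha.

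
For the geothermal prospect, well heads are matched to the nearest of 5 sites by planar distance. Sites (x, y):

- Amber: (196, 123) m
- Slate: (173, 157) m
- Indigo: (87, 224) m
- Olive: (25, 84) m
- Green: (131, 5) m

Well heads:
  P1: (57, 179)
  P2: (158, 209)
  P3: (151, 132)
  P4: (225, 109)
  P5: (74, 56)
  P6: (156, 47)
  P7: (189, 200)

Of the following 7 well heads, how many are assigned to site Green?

P1 → Indigo
P2 → Slate
P3 → Slate
P4 → Amber
P5 → Olive
P6 → Green
P7 → Slate
1 of the 7 goes to Green.

1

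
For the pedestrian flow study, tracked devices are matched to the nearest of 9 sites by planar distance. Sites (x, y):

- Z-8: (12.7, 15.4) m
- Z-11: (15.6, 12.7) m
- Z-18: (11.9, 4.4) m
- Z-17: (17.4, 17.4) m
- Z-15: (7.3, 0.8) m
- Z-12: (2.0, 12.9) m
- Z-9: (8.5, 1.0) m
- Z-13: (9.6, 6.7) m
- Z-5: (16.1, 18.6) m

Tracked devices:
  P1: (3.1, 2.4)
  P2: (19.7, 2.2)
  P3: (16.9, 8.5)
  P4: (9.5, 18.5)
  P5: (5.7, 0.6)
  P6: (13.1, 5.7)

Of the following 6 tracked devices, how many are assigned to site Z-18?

P1 → Z-15
P2 → Z-18
P3 → Z-11
P4 → Z-8
P5 → Z-15
P6 → Z-18
2 of the 6 go to Z-18.

2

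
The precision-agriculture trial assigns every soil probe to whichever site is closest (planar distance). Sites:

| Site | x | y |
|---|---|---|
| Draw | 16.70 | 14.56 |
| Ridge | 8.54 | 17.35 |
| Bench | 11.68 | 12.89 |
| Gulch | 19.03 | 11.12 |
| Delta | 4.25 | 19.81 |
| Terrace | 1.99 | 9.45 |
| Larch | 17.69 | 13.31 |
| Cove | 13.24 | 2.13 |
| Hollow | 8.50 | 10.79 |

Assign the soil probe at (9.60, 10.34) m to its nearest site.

Hollow

Squared distances to each site:
Draw: 68.218; Ridge: 50.264; Bench: 10.829; Gulch: 89.533; Delta: 118.303; Terrace: 58.704; Larch: 74.269; Cove: 80.654; Hollow: 1.412.
Minimum at Hollow.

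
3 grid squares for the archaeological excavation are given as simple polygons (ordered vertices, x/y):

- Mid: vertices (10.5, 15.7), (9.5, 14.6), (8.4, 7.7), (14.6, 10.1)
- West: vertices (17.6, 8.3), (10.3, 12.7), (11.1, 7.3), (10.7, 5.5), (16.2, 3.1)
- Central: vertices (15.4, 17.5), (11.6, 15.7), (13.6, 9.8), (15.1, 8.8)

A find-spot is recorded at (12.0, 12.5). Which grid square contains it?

Cast a ray rightward from (12.0, 12.5). For each polygon, the edges (by vertex number in listed order) whose endpoints lie on opposite sides of y = 12.5, where each meets that height, and whether that is right or left of the point:
Mid: 2–3 at x≈9.17 (left), 4–1 at x≈12.84 (right) → 1 crossing.
West: 1–2 at x≈10.63 (left), 2–3 at x≈10.33 (left) → 0 crossings.
Central: 2–3 at x≈12.68 (right), 4–1 at x≈15.23 (right) → 2 crossings.
Only Mid has an odd count, so the point is inside Mid.

Mid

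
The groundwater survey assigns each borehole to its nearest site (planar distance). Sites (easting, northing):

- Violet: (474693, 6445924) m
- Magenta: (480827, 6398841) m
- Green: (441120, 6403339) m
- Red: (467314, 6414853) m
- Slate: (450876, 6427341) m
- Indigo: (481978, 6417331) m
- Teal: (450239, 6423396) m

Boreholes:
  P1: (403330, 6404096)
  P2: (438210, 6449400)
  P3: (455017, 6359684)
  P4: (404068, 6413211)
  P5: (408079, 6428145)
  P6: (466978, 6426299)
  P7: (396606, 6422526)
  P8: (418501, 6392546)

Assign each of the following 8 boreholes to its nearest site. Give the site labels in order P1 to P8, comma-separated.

P1 → Green (d²=1428657149.00)
P2 → Slate (d²=647027037.00)
P3 → Green (d²=2098885634.00)
P4 → Green (d²=1470307088.00)
P5 → Green (d²=1707045317.00)
P6 → Red (d²=131123812.00)
P7 → Green (d²=2349637165.00)
P8 → Green (d²=628108010.00)

Green, Slate, Green, Green, Green, Red, Green, Green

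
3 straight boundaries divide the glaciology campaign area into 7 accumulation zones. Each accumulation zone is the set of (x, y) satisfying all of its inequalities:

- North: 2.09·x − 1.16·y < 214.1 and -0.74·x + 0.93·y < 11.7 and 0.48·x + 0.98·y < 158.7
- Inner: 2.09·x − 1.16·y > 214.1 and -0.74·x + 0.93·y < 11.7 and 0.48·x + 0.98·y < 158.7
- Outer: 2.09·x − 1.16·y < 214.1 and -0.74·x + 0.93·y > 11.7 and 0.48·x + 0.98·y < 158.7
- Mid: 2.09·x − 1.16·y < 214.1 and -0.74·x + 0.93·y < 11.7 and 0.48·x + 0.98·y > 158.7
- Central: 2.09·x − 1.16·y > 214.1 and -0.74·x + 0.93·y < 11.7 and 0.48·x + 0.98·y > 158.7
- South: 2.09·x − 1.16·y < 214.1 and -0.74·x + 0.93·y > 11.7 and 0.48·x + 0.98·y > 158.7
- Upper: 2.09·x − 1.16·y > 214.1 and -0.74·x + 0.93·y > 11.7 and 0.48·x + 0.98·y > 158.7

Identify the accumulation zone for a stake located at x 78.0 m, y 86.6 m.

Outer

2.09·78.0 − 1.16·86.6 = 62.564, which is < 214.1
-0.74·78.0 + 0.93·86.6 = 22.818, which is > 11.7
0.48·78.0 + 0.98·86.6 = 122.308, which is < 158.7
This sign pattern matches Outer.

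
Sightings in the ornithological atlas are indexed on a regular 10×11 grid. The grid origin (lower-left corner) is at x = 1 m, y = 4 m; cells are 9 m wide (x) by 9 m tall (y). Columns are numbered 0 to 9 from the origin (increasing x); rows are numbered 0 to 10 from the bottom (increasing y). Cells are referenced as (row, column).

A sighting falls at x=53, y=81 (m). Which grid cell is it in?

Column index: ⌊(53 − 1) / 9⌋ = ⌊5.778⌋ = 5
Row offset from origin: ⌊(81 − 4) / 9⌋ = ⌊8.556⌋ = 8 → row 8

(8, 5)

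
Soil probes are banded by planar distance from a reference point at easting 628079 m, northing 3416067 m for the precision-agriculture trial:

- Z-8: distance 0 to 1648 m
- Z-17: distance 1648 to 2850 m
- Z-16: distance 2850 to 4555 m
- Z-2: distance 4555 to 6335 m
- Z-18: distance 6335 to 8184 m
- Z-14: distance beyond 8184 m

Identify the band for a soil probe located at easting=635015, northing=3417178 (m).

Z-18

Distance = √((635015−628079)² + (3417178−3416067)²) = √(48108096.000 + 1234321.000) = 7024.416 m.
6335 ≤ 7024.416 < 8184 → Z-18.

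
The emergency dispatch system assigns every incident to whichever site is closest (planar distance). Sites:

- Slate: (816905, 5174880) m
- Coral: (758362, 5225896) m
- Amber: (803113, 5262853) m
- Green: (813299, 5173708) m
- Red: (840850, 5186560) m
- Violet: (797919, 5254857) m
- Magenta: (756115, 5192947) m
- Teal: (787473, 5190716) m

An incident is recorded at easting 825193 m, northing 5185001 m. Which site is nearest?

Slate

Squared distances to each site:
Slate: 171125585.000; Coral: 6138783586.000; Amber: 6548460304.000; Green: 268999085.000; Red: 247572130.000; Violet: 5623731812.000; Magenta: 4834909000.000; Teal: 1455459625.000.
Minimum at Slate.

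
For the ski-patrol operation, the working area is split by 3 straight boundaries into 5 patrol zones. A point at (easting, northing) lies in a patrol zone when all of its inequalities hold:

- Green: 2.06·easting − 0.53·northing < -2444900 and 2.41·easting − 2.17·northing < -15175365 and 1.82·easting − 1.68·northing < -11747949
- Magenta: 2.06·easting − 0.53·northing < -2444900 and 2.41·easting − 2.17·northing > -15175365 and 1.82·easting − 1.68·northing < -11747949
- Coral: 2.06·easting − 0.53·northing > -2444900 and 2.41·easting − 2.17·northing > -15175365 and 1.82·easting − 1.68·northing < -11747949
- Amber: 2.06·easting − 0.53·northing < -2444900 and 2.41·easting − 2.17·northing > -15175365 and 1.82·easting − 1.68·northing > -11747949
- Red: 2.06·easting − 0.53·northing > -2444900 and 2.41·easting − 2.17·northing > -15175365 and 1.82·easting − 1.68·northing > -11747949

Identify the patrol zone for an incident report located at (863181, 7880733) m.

Red

2.06·863181 − 0.53·7880733 = -2398635.630, which is > -2444900
2.41·863181 − 2.17·7880733 = -15020924.400, which is > -15175365
1.82·863181 − 1.68·7880733 = -11668642.020, which is > -11747949
This sign pattern matches Red.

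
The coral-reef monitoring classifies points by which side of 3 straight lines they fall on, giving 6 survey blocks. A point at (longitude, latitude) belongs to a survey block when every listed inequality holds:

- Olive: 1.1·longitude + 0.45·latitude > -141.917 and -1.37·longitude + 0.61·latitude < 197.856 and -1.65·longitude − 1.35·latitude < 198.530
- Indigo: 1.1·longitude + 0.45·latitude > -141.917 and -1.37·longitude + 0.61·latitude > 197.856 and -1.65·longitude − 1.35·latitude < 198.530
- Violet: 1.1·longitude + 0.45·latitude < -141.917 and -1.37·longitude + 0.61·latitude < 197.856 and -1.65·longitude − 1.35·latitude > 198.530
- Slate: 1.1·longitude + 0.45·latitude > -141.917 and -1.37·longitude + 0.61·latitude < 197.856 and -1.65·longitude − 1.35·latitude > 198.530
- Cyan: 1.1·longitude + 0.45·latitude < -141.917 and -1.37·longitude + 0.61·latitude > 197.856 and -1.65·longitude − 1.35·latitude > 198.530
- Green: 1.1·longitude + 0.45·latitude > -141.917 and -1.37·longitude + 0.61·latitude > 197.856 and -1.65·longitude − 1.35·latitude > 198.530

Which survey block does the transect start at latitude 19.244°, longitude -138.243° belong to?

1.1·-138.243 + 0.45·19.244 = -143.408, which is < -141.917
-1.37·-138.243 + 0.61·19.244 = 201.132, which is > 197.856
-1.65·-138.243 − 1.35·19.244 = 202.122, which is > 198.530
This sign pattern matches Cyan.

Cyan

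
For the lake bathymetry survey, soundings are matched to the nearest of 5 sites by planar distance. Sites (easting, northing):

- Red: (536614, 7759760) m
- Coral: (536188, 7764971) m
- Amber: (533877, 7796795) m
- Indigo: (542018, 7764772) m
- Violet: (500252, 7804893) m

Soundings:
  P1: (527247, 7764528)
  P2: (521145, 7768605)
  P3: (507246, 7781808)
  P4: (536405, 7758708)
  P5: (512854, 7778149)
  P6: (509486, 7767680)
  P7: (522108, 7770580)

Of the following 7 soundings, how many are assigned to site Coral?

P1 → Coral
P2 → Coral
P3 → Violet
P4 → Red
P5 → Coral
P6 → Coral
P7 → Coral
5 of the 7 go to Coral.

5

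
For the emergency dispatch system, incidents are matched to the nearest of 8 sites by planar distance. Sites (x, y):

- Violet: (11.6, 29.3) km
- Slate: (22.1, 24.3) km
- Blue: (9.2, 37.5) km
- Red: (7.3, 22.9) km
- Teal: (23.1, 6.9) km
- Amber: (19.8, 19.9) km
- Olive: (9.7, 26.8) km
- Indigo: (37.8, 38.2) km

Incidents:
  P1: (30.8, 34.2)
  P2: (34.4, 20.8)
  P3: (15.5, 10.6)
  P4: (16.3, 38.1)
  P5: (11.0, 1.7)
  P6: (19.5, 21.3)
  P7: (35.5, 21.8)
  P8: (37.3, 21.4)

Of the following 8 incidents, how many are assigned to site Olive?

0

P1 → Indigo
P2 → Slate
P3 → Teal
P4 → Blue
P5 → Teal
P6 → Amber
P7 → Slate
P8 → Slate
0 of the 8 go to Olive.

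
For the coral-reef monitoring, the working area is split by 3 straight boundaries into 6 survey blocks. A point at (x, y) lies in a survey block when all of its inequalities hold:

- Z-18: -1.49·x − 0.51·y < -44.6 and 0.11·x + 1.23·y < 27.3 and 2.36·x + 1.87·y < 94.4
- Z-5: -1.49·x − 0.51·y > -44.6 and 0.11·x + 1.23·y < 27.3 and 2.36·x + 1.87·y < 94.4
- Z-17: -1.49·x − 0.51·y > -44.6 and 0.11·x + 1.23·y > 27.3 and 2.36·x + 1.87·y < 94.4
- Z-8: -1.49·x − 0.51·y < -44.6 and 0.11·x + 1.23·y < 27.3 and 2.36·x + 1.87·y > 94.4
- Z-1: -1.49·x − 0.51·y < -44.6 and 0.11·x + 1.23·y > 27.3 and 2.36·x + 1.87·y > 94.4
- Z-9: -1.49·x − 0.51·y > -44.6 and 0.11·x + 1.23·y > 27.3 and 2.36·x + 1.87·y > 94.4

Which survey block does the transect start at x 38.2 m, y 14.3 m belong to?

-1.49·38.2 − 0.51·14.3 = -64.211, which is < -44.6
0.11·38.2 + 1.23·14.3 = 21.791, which is < 27.3
2.36·38.2 + 1.87·14.3 = 116.893, which is > 94.4
This sign pattern matches Z-8.

Z-8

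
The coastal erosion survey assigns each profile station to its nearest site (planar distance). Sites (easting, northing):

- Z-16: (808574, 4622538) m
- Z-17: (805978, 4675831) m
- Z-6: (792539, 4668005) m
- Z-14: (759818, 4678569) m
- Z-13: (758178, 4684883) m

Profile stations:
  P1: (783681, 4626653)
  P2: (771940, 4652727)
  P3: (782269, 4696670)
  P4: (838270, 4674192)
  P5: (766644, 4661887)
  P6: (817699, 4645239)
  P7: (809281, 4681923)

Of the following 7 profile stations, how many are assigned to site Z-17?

P1 → Z-16
P2 → Z-6
P3 → Z-13
P4 → Z-17
P5 → Z-14
P6 → Z-16
P7 → Z-17
2 of the 7 go to Z-17.

2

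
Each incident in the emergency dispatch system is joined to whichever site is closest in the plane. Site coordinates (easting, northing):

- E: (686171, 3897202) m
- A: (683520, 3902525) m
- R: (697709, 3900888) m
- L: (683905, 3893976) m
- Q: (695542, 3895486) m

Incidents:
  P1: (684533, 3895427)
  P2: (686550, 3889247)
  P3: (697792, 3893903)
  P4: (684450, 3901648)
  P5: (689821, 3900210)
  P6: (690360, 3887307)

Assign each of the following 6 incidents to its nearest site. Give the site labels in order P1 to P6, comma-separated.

P1 → L (d²=2499785.00)
P2 → L (d²=29359466.00)
P3 → Q (d²=7568389.00)
P4 → A (d²=1634029.00)
P5 → E (d²=22370564.00)
P6 → L (d²=86142586.00)

L, L, Q, A, E, L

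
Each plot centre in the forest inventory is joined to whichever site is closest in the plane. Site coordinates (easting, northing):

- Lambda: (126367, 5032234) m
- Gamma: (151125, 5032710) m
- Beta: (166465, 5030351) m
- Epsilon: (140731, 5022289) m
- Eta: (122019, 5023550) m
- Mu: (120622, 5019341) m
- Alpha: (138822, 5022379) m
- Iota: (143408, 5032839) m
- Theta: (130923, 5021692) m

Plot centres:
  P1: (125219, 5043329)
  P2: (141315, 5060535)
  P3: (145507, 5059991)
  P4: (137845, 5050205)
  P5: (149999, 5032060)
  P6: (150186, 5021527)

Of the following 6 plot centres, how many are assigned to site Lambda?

1

P1 → Lambda
P2 → Iota
P3 → Iota
P4 → Iota
P5 → Gamma
P6 → Epsilon
1 of the 6 goes to Lambda.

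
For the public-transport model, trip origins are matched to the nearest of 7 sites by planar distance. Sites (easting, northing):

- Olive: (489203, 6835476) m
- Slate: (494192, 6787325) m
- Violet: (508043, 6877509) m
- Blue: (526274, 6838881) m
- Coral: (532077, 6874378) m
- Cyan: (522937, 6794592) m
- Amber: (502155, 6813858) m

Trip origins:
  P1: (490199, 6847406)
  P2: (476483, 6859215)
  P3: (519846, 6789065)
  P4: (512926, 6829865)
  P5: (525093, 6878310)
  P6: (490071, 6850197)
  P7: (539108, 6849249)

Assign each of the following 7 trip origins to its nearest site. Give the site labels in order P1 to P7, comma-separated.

P1 → Olive (d²=143316916.00)
P2 → Olive (d²=725338521.00)
P3 → Cyan (d²=40102010.00)
P4 → Blue (d²=259457360.00)
P5 → Coral (d²=64236880.00)
P6 → Olive (d²=217461265.00)
P7 → Blue (d²=272206980.00)

Olive, Olive, Cyan, Blue, Coral, Olive, Blue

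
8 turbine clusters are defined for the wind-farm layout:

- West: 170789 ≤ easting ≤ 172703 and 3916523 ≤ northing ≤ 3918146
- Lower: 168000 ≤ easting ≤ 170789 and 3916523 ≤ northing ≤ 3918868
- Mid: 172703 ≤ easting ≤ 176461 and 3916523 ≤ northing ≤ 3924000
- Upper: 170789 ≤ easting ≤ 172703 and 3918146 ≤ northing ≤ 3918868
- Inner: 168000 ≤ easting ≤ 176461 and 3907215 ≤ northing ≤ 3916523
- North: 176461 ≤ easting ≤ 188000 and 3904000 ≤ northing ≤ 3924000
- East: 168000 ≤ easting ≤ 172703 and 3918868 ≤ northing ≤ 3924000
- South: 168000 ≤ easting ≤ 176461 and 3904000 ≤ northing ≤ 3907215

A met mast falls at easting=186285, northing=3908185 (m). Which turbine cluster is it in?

North

The point has easting = 186285 and northing = 3908185.
Only North satisfies 176461 ≤ easting ≤ 188000 and 3904000 ≤ northing ≤ 3924000.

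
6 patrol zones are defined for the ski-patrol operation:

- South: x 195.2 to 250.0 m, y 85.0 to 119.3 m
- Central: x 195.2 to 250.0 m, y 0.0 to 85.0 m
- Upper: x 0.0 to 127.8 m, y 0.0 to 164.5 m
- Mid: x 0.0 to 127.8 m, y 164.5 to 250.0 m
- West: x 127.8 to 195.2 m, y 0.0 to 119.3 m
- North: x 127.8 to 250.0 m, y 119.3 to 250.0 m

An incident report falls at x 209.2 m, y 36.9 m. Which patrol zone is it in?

Central

The point has x = 209.2 and y = 36.9.
Only Central satisfies 195.2 ≤ x ≤ 250.0 and 0.0 ≤ y ≤ 85.0.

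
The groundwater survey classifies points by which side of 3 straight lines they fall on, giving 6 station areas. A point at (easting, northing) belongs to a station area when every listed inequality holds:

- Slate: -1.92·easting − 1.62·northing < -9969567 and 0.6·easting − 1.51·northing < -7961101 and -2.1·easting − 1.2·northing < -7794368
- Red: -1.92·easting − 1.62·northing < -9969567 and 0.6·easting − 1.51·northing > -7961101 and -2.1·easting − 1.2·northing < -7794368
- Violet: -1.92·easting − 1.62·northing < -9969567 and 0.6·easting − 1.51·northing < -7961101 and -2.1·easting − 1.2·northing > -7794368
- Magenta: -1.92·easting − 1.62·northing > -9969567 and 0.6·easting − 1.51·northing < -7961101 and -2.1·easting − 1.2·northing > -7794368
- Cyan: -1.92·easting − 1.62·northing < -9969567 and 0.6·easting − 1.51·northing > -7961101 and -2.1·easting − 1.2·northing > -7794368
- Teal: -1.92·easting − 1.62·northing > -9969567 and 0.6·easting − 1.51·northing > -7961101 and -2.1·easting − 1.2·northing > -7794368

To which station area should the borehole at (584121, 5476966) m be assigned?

Red

-1.92·584121 − 1.62·5476966 = -9994197.240, which is < -9969567
0.6·584121 − 1.51·5476966 = -7919746.060, which is > -7961101
-2.1·584121 − 1.2·5476966 = -7799013.300, which is < -7794368
This sign pattern matches Red.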